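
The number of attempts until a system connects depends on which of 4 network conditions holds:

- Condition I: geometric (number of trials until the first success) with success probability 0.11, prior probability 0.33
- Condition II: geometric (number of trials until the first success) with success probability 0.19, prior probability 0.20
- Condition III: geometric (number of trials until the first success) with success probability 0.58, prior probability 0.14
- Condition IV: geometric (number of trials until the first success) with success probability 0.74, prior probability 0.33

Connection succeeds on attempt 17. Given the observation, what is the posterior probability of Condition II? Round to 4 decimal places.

Apply Bayes' rule: the posterior for each component is proportional to its prior times its likelihood at x.
Evaluate each component's likelihood at the observed value:
  p_I = 0.11·(1−0.11)^16 = 0.11·0.154967 = 0.0170464
  p_II = 0.19·(1−0.19)^16 = 0.19·0.0343368 = 0.006524
  p_III = 0.58·(1−0.58)^16 = 0.58·9.37537e-07 = 5.43772e-07
  p_IV = 0.74·(1−0.74)^16 = 0.74·4.36087e-10 = 3.22705e-10
Multiply by the mixture weights:
  π_I·p_I = 0.33 × 0.0170464 = 0.00562531
  π_II·p_II = 0.20 × 0.006524 = 0.0013048
  π_III·p_III = 0.14 × 5.43772e-07 = 7.6128e-08
  π_IV·p_IV = 0.33 × 3.22705e-10 = 1.06493e-10
Normaliser: 0.00562531 + 0.0013048 + 7.6128e-08 + 1.06493e-10 = 0.00693019
P(Condition II | x) = 0.0013048 / 0.00693019 ≈ 0.1883

0.1883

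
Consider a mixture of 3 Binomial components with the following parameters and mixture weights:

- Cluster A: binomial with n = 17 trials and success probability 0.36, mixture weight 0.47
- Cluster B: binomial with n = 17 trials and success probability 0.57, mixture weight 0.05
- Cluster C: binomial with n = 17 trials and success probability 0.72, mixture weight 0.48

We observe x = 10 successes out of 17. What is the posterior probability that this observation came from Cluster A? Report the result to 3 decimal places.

By Bayes' theorem, P(k | x) = π_k f_k(x) / Σ_j π_j f_j(x).
Binomial probabilities:
  f_A = 0.0312723
  f_B = 0.191383
  f_C = 0.098244
Multiply by the mixture weights:
  π_A·f_A = 0.47 × 0.0312723 = 0.014698
  π_B·f_B = 0.05 × 0.191383 = 0.00956914
  π_C·f_C = 0.48 × 0.098244 = 0.0471571
Sum: 0.014698 + 0.00956914 + 0.0471571 = 0.0714242
P(Cluster A | x) ≈ 0.206

0.206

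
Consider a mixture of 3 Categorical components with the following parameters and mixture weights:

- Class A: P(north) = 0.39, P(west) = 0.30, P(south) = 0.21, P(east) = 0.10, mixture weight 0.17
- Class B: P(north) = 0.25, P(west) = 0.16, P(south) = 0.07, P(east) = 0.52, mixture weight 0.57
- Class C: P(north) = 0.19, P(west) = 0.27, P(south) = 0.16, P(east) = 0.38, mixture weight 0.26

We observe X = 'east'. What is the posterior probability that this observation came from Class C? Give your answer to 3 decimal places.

P(component k | x) = w_k·f_k(x) / marginal(x), where marginal(x) = Σ_j w_j·f_j(x).
Categorical probabilities:
  L_A = 0.1
  L_B = 0.52
  L_C = 0.38
Unnormalised posteriors:
  w_A·L_A = 0.17 × 0.1 = 0.017
  w_B·L_B = 0.57 × 0.52 = 0.2964
  w_C·L_C = 0.26 × 0.38 = 0.0988
Marginal: 0.017 + 0.2964 + 0.0988 = 0.4122
So the posterior for Class C is 0.0988 / 0.4122 ≈ 0.240.

0.240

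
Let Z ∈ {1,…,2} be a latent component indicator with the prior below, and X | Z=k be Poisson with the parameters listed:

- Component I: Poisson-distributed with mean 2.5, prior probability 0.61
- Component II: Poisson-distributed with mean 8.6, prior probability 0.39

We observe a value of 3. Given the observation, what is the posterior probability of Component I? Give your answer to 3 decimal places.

By Bayes' theorem, P(k | x) = P(Z=k) f_k(x) / Σ_j P(Z=j) f_j(x).
Component likelihoods at x = 3:
  f_I = e^(−2.5)·2.5^3/3! = 0.213763
  f_II = e^(−8.6)·8.6^3/3! = 0.0195169
Unnormalised posteriors:
  P(Z=I)·f_I = 0.61 × 0.213763 = 0.130395
  P(Z=II)·f_II = 0.39 × 0.0195169 = 0.0076116
Sum: 0.130395 + 0.0076116 = 0.138007
P(Component I | 3) = 0.130395 / 0.138007 ≈ 0.945

0.945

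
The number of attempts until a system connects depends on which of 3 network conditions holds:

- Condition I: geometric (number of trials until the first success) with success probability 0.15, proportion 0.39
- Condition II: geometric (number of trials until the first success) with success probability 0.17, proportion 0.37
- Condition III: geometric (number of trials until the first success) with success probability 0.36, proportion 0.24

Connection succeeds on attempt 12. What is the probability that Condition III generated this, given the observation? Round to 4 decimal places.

Posterior ∝ prior × likelihood, so P(k | x) ∝ w_k f_k(x); normalise over all components.
Component likelihoods at x = 12:
  L_I = 0.0251015
  L_II = 0.0218931
  L_III = 0.00265633
Prior × likelihood for each component:
  w_I·L_I = 0.39 × 0.0251015 = 0.00978958
  w_II·L_II = 0.37 × 0.0218931 = 0.00810046
  w_III·L_III = 0.24 × 0.00265633 = 0.000637519
Sum: 0.00978958 + 0.00810046 + 0.000637519 = 0.0185276
P(Condition III | data) = 0.000637519 / 0.0185276 ≈ 0.0344

0.0344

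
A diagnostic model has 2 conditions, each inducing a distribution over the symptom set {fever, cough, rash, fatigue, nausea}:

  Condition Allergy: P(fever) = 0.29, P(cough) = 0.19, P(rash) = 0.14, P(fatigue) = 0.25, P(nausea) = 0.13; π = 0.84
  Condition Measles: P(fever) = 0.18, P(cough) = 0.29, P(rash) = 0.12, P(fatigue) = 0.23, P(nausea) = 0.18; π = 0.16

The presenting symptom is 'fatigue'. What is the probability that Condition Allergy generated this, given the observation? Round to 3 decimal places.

0.851

P(component k | x) = P(Z=k)·f_k(x) / marginal(x), where marginal(x) = Σ_j P(Z=j)·f_j(x).
Categorical probabilities:
  f_Allergy = 0.25
  f_Measles = 0.23
Weight by the priors:
  P(Z=Allergy)·f_Allergy = 0.84 × 0.25 = 0.21
  P(Z=Measles)·f_Measles = 0.16 × 0.23 = 0.0368
Sum: 0.21 + 0.0368 = 0.2468
Responsibility of Condition Allergy: 0.21 / 0.2468 ≈ 0.851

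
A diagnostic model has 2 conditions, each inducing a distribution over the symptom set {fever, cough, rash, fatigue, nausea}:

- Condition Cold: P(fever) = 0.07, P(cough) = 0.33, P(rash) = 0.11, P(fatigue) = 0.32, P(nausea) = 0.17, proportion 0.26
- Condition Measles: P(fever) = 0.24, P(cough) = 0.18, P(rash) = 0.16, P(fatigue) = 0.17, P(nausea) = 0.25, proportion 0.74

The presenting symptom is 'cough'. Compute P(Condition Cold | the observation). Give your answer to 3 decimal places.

The responsibility of component k is π_k f_k(x) divided by Σ_j π_j f_j(x).
Categorical probabilities:
  p_Cold = P(cough | comp) = 0.33
  p_Measles = P(cough | comp) = 0.18
Multiply by the mixture weights:
  π_Cold·p_Cold = 0.26 × 0.33 = 0.0858
  π_Measles·p_Measles = 0.74 × 0.18 = 0.1332
Denominator: 0.0858 + 0.1332 = 0.219
Responsibility of Condition Cold: 0.0858 / 0.219 ≈ 0.392

0.392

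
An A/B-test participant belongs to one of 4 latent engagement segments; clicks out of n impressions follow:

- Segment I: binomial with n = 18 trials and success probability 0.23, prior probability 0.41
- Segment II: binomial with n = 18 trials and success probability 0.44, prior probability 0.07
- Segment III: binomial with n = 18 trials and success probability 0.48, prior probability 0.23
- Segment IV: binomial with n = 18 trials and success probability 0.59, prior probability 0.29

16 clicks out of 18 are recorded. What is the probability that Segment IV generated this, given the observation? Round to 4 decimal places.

0.9514

The responsibility of component k is w_k f_k(x) divided by Σ_j w_j f_j(x).
Evaluate each component's likelihood at the observed value:
  f_I = C(18,16)·0.23^16·0.77^2 = 153·6.13261e-11·0.5929 = 5.56312e-09
  f_II = C(18,16)·0.44^16·0.56^2 = 153·1.97353e-06·0.3136 = 9.46914e-05
  f_III = C(18,16)·0.48^16·0.52^2 = 153·7.94072e-06·0.2704 = 0.000328517
  f_IV = C(18,16)·0.59^16·0.41^2 = 153·0.000215592·0.1681 = 0.00554487
Prior × likelihood for each component:
  w_I·f_I = 0.41 × 5.56312e-09 = 2.28088e-09
  w_II·f_II = 0.07 × 9.46914e-05 = 6.62839e-06
  w_III·f_III = 0.23 × 0.000328517 = 7.55589e-05
  w_IV·f_IV = 0.29 × 0.00554487 = 0.00160801
Denominator: 2.28088e-09 + 6.62839e-06 + 7.55589e-05 + 0.00160801 = 0.0016902
So the posterior for Segment IV is 0.00160801 / 0.0016902 ≈ 0.9514.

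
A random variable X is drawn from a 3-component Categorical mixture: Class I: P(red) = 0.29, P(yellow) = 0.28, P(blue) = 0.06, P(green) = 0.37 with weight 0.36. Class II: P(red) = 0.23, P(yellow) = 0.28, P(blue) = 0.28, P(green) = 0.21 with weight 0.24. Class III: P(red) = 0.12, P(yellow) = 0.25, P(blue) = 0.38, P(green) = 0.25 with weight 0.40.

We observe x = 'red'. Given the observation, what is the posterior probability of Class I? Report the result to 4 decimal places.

Apply Bayes' rule: the posterior for each component is proportional to its prior times its likelihood at x.
Categorical probabilities:
  p_I = 0.29
  p_II = 0.23
  p_III = 0.12
Multiply by the mixture weights:
  w_I·p_I = 0.36 × 0.29 = 0.1044
  w_II·p_II = 0.24 × 0.23 = 0.0552
  w_III·p_III = 0.40 × 0.12 = 0.048
Sum: 0.1044 + 0.0552 + 0.048 = 0.2076
P(Class I | data) = 0.1044 / 0.2076 ≈ 0.5029

0.5029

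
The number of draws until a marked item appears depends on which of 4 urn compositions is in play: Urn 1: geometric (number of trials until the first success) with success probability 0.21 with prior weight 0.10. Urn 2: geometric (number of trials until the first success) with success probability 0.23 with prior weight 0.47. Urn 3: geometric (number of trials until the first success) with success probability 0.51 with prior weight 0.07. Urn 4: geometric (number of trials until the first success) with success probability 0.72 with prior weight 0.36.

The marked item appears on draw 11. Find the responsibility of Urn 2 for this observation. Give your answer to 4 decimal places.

0.7970

Posterior ∝ prior × likelihood, so P(k | x) ∝ P(Z=k) f_k(x); normalise over all components.
Evaluate each component's likelihood at the observed value:
  f_1 = 0.21·(1−0.21)^10 = 0.21·0.0946828 = 0.0198834
  f_2 = 0.23·(1−0.23)^10 = 0.23·0.0732668 = 0.0168514
  f_3 = 0.51·(1−0.51)^10 = 0.51·0.000797923 = 0.000406941
  f_4 = 0.72·(1−0.72)^10 = 0.72·2.96197e-06 = 2.13262e-06
Weight by the priors:
  P(Z=1)·f_1 = 0.10 × 0.0198834 = 0.00198834
  P(Z=2)·f_2 = 0.47 × 0.0168514 = 0.00792014
  P(Z=3)·f_3 = 0.07 × 0.000406941 = 2.84858e-05
  P(Z=4)·f_4 = 0.36 × 2.13262e-06 = 7.67742e-07
Marginal: 0.00198834 + 0.00792014 + 2.84858e-05 + 7.67742e-07 = 0.00993773
P(Urn 2 | data) = 0.00792014 / 0.00993773 ≈ 0.7970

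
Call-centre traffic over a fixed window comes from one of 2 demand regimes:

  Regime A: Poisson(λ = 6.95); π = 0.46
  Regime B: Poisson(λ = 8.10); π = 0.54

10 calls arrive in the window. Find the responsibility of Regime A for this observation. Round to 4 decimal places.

0.3678

Posterior ∝ prior × likelihood, so P(k | x) ∝ π_k f_k(x); normalise over all components.
Component likelihoods at x = 10 calls:
  f_A = 0.0694606
  f_B = 0.101696
Prior × likelihood for each component:
  π_A·f_A = 0.46 × 0.0694606 = 0.0319519
  π_B·f_B = 0.54 × 0.101696 = 0.0549156
Denominator: 0.0319519 + 0.0549156 = 0.0868674
So the posterior for Regime A is 0.0319519 / 0.0868674 ≈ 0.3678.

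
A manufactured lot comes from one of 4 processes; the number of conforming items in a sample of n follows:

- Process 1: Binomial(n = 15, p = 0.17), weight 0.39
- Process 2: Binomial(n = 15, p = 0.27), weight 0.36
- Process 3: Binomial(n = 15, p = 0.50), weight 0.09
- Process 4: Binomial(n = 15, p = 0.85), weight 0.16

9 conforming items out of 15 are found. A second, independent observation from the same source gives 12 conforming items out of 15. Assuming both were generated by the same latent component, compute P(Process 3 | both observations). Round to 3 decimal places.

0.293

Posterior ∝ prior × likelihood, so P(k | x) ∝ π_k f_k(x); normalise over all components.
Since both observations come from the same component, the likelihood for component k is f_k(x₁)·f_k(x₂).
  p_1 = [0.00019405] × [1.51577e-07] = 2.94134e-11
  p_2 = [0.00577584] × [2.65672e-05] = 1.53448e-07
  p_3 = [0.15274] × [0.0138855] = 0.00212088
  p_4 = [0.0132045] × [0.21843] = 0.00288426
Multiply by the mixture weights:
  π_1·p_1 = 0.39 × 2.94134e-11 = 1.14712e-11
  π_2·p_2 = 0.36 × 1.53448e-07 = 5.52412e-08
  π_3·p_3 = 0.09 × 0.00212088 = 0.000190879
  π_4·p_4 = 0.16 × 0.00288426 = 0.000461481
Normaliser: 1.14712e-11 + 5.52412e-08 + 0.000190879 + 0.000461481 = 0.000652416
So the posterior for Process 3 is 0.000190879 / 0.000652416 ≈ 0.293.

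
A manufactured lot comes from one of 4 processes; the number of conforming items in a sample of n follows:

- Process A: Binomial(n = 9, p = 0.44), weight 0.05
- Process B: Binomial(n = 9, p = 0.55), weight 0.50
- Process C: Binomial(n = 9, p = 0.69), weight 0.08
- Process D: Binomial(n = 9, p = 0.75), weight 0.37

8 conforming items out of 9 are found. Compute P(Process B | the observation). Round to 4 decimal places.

0.1512

The responsibility of component k is P(Z=k) f_k(x) divided by Σ_j P(Z=j) f_j(x).
Component likelihoods at x = 8 conforming items out of 9:
  p_A = C(9,8)·0.44^8·0.56^1 = 9·0.00140482·0.56 = 0.0070803
  p_B = C(9,8)·0.55^8·0.45^1 = 9·0.00837339·0.45 = 0.0339122
  p_C = C(9,8)·0.69^8·0.31^1 = 9·0.0513798·0.31 = 0.14335
  p_D = C(9,8)·0.75^8·0.25^1 = 9·0.100113·0.25 = 0.225254
Multiply by the mixture weights:
  P(Z=A)·p_A = 0.05 × 0.0070803 = 0.000354015
  P(Z=B)·p_B = 0.50 × 0.0339122 = 0.0169561
  P(Z=C)·p_C = 0.08 × 0.14335 = 0.011468
  P(Z=D)·p_D = 0.37 × 0.225254 = 0.083344
Denominator: 0.000354015 + 0.0169561 + 0.011468 + 0.083344 = 0.112122
So the posterior for Process B is 0.0169561 / 0.112122 ≈ 0.1512.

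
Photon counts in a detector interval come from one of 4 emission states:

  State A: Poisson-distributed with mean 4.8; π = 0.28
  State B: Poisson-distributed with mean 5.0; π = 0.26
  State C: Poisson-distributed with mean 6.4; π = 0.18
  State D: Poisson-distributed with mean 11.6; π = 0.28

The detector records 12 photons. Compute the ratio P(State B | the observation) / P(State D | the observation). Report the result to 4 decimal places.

0.0281

Posterior odds = (π_i f_i(x)) / (π_j f_j(x)); the normalising sum cancels.
Evaluate each component's likelihood at the observed value:
  L_A = e^(−4.8)·4.8^12/12! = 0.00257007
  L_B = e^(−5.0)·5.0^12/12! = 0.00343424
  L_C = e^(−6.4)·6.4^12/12! = 0.0163809
  L_D = e^(−11.6)·11.6^12/12! = 0.113591
Posterior odds = (π_B·L_B) / (π_D·L_D) = (0.26·0.00343424) / (0.28·0.113591) = 0.000892902 / 0.0318054 ≈ 0.0281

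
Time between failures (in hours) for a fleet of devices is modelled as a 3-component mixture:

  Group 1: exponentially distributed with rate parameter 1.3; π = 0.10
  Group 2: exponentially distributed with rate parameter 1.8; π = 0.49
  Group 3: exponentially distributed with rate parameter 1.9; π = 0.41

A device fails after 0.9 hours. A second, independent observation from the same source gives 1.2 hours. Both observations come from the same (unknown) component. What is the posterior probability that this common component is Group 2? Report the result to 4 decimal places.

By Bayes' theorem, P(k | x) = w_k f_k(x) / Σ_j w_j f_j(x).
Since both observations come from the same component, the likelihood for component k is f_k(x₁)·f_k(x₂).
  p_1 = [0.403477] × [0.273177] = 0.110221
  p_2 = [0.356218] × [0.207585] = 0.0739455
  p_3 = [0.343645] × [0.19434] = 0.066784
Weight by the priors:
  w_1·p_1 = 0.10 × 0.110221 = 0.0110221
  w_2·p_2 = 0.49 × 0.0739455 = 0.0362333
  w_3·p_3 = 0.41 × 0.066784 = 0.0273814
Sum: 0.0110221 + 0.0362333 + 0.0273814 = 0.0746368
P(Group 2 | x₁, x₂) = 0.0362333 / 0.0746368 ≈ 0.4855

0.4855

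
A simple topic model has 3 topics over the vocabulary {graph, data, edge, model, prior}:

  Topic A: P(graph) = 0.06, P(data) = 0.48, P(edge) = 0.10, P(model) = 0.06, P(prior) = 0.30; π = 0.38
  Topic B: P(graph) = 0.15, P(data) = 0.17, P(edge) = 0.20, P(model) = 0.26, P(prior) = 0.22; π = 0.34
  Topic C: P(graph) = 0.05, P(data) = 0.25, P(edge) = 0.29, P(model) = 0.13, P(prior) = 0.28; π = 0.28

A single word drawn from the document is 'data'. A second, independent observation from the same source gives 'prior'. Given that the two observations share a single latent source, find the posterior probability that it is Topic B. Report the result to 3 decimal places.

0.146

The responsibility of component k is w_k f_k(x) divided by Σ_j w_j f_j(x).
Since both observations come from the same component, the likelihood for component k is f_k(x₁)·f_k(x₂).
  f_A = [P(data | comp) = 0.48] × [0.3] = 0.144
  f_B = [P(data | comp) = 0.17] × [0.22] = 0.0374
  f_C = [P(data | comp) = 0.25] × [0.28] = 0.07
Weight by the priors:
  w_A·f_A = 0.38 × 0.144 = 0.05472
  w_B·f_B = 0.34 × 0.0374 = 0.012716
  w_C·f_C = 0.28 × 0.07 = 0.0196
Denominator: 0.05472 + 0.012716 + 0.0196 = 0.087036
Responsibility of Topic B: 0.012716 / 0.087036 ≈ 0.146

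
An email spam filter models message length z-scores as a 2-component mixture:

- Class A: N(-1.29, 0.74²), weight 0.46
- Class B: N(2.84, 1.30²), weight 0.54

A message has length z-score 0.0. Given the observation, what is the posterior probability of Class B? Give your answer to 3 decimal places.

Apply Bayes' rule: the posterior for each component is proportional to its prior times its likelihood at x.
Evaluate each component's likelihood at the observed value:
  f_A = (1/(0.74·√(2π)))·exp(−(0.0−-1.29)²/(2·0.74²)) = 0.539111·exp(-1.51945) = 0.117975
  f_B = (1/(1.30·√(2π)))·exp(−(0.0−2.84)²/(2·1.30²)) = 0.306879·exp(-2.38627) = 0.0282242
Weight by the priors:
  P(Z=A)·f_A = 0.46 × 0.117975 = 0.0542685
  P(Z=B)·f_B = 0.54 × 0.0282242 = 0.0152411
Evidence: 0.0542685 + 0.0152411 = 0.0695096
So the posterior for Class B is 0.0152411 / 0.0695096 ≈ 0.219.

0.219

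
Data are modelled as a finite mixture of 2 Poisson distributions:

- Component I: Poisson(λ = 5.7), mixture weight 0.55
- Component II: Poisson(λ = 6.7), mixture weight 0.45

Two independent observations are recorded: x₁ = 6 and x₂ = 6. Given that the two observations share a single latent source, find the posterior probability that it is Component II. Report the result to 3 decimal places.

0.435

The responsibility of component k is w_k f_k(x) divided by Σ_j w_j f_j(x).
Since both observations come from the same component, the likelihood for component k is f_k(x₁)·f_k(x₂).
  p_I = [e^(−5.7)·5.7^6/6! = 0.159382] × [0.159382] = 0.0254025
  p_II = [e^(−6.7)·6.7^6/6! = 0.154648] × [0.154648] = 0.0239159
Prior × likelihood for each component:
  w_I·p_I = 0.55 × 0.0254025 = 0.0139714
  w_II·p_II = 0.45 × 0.0239159 = 0.0107622
Denominator: 0.0139714 + 0.0107622 = 0.0247335
P(Component II | x) = 0.0107622 / 0.0247335 ≈ 0.435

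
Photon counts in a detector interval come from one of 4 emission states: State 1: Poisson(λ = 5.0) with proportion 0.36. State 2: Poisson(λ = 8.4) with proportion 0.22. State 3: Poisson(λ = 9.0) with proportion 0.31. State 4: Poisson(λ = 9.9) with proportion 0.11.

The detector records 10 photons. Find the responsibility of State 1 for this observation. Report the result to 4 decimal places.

The responsibility of component k is π_k f_k(x) divided by Σ_j π_j f_j(x).
Component likelihoods at x = 10 photons:
  p_1 = 0.0181328
  p_2 = 0.108382
  p_3 = 0.11858
  p_4 = 0.125047
Weight by the priors:
  π_1·p_1 = 0.36 × 0.0181328 = 0.0065278
  π_2·p_2 = 0.22 × 0.108382 = 0.023844
  π_3·p_3 = 0.31 × 0.11858 = 0.0367598
  π_4·p_4 = 0.11 × 0.125047 = 0.0137552
Marginal: 0.0065278 + 0.023844 + 0.0367598 + 0.0137552 = 0.0808868
Responsibility of State 1: 0.0065278 / 0.0808868 ≈ 0.0807

0.0807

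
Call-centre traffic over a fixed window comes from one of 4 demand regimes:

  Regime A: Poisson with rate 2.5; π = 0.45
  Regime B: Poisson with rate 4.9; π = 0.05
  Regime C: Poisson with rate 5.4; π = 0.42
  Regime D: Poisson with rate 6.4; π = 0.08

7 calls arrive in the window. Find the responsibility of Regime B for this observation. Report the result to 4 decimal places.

By Bayes' theorem, P(k | x) = P(Z=k) f_k(x) / Σ_j P(Z=j) f_j(x).
Component likelihoods at x = 7 calls:
  p_A = e^(−2.5)·2.5^7/7! = 0.00994062
  p_B = e^(−4.9)·4.9^7/7! = 0.100207
  p_C = e^(−5.4)·5.4^7/7! = 0.119987
  p_D = e^(−6.4)·6.4^7/7! = 0.144992
Unnormalised posteriors:
  P(Z=A)·p_A = 0.45 × 0.00994062 = 0.00447328
  P(Z=B)·p_B = 0.05 × 0.100207 = 0.00501036
  P(Z=C)·p_C = 0.42 × 0.119987 = 0.0503947
  P(Z=D)·p_D = 0.08 × 0.144992 = 0.0115994
Normaliser: 0.00447328 + 0.00501036 + 0.0503947 + 0.0115994 = 0.0714777
P(Regime B | the observation) = 0.00501036 / 0.0714777 ≈ 0.0701

0.0701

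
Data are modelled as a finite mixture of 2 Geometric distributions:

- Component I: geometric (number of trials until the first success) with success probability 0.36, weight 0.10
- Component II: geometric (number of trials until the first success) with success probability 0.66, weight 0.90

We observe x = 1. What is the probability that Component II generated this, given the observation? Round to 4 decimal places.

0.9429

Apply Bayes' rule: the posterior for each component is proportional to its prior times its likelihood at x.
Evaluate each component's likelihood at the observed value:
  L_I = 0.36·(1−0.36)^0 = 0.36·1 = 0.36
  L_II = 0.66·(1−0.66)^0 = 0.66·1 = 0.66
Prior × likelihood for each component:
  P(Z=I)·L_I = 0.10 × 0.36 = 0.036
  P(Z=II)·L_II = 0.90 × 0.66 = 0.594
Denominator: 0.036 + 0.594 = 0.63
P(Component II | x) ≈ 0.9429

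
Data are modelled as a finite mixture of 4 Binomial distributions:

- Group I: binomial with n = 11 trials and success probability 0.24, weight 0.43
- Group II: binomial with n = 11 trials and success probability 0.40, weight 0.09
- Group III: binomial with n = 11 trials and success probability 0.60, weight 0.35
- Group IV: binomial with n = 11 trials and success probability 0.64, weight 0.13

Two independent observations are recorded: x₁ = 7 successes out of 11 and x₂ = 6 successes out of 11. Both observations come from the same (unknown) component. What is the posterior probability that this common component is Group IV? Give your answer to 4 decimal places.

By Bayes' theorem, P(k | x) = w_k f_k(x) / Σ_j w_j f_j(x).
Since both observations come from the same component, the likelihood for component k is f_k(x₁)·f_k(x₂).
  L_I = [C(11,7)·0.24^7·0.76^4 = 330·4.58647e-05·0.333622 = 0.00504948] × [0.022386] = 0.000113038
  L_II = [C(11,7)·0.40^7·0.60^4 = 330·0.0016384·0.1296 = 0.0700711] × [0.147149] = 0.0103109
  L_III = [C(11,7)·0.60^7·0.40^4 = 330·0.0279936·0.0256 = 0.23649] × [0.220724] = 0.052199
  L_IV = [C(11,7)·0.64^7·0.36^4 = 330·0.0439805·0.0167962 = 0.243772] × [0.19197] = 0.046797
Prior × likelihood for each component:
  w_I·L_I = 0.43 × 0.000113038 = 4.86063e-05
  w_II·L_II = 0.09 × 0.0103109 = 0.000927982
  w_III·L_III = 0.35 × 0.052199 = 0.0182696
  w_IV·L_IV = 0.13 × 0.046797 = 0.00608361
Denominator: 4.86063e-05 + 0.000927982 + 0.0182696 + 0.00608361 = 0.0253298
So the posterior for Group IV is 0.00608361 / 0.0253298 ≈ 0.2402.

0.2402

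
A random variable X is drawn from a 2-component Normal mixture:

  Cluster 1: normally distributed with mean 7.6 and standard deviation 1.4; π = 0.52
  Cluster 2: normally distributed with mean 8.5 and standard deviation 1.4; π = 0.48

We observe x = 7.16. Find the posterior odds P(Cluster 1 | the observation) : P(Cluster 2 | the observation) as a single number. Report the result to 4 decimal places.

1.6302

The posterior odds equal the prior odds times the likelihood ratio: (π_i/π_j)·(f_i(x)/f_j(x)).
Component likelihoods at x = 7.16:
  p_1 = (1/(1.4·√(2π)))·exp(−(7.16−7.6)²/(2·1.4²)) = 0.284959·exp(-0.04939) = 0.271227
  p_2 = (1/(1.4·√(2π)))·exp(−(7.16−8.5)²/(2·1.4²)) = 0.284959·exp(-0.45806) = 0.180239
0.141038 / 0.0865147 ≈ 1.6302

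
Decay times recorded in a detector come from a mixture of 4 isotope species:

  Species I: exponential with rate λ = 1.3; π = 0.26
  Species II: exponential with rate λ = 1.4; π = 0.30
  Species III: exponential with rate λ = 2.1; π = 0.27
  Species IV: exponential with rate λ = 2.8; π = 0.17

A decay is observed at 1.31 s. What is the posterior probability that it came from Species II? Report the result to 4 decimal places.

0.3791

Posterior ∝ prior × likelihood, so P(k | x) ∝ P(Z=k) f_k(x); normalise over all components.
Evaluate each component's likelihood at the observed value:
  L_I = 1.3·e^(−1.3·1.31) = 1.3·e^(−1.7030) = 0.236777
  L_II = 1.4·e^(−1.4·1.31) = 1.4·e^(−1.8340) = 0.223682
  L_III = 2.1·e^(−2.1·1.31) = 2.1·e^(−2.7510) = 0.134114
  L_IV = 2.8·e^(−2.8·1.31) = 2.8·e^(−3.6680) = 0.0714769
Multiply by the mixture weights:
  P(Z=I)·L_I = 0.26 × 0.236777 = 0.0615621
  P(Z=II)·L_II = 0.30 × 0.223682 = 0.0671047
  P(Z=III)·L_III = 0.27 × 0.134114 = 0.0362109
  P(Z=IV)·L_IV = 0.17 × 0.0714769 = 0.0121511
Denominator: 0.0615621 + 0.0671047 + 0.0362109 + 0.0121511 = 0.177029
P(Species II | the observation) ≈ 0.3791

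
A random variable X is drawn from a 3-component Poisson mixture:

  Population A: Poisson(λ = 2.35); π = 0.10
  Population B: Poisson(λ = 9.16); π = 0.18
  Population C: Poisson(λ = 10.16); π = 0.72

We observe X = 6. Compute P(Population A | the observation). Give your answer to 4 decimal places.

By Bayes' theorem, P(k | x) = w_k f_k(x) / Σ_j w_j f_j(x).
Poisson probabilities:
  f_A = e^(−2.35)·2.35^6/6! = 0.0223091
  f_B = e^(−9.16)·9.16^6/6! = 0.0862786
  f_C = e^(−10.16)·10.16^6/6! = 0.0591014
Prior × likelihood for each component:
  w_A·f_A = 0.10 × 0.0223091 = 0.00223091
  w_B·f_B = 0.18 × 0.0862786 = 0.0155301
  w_C·f_C = 0.72 × 0.0591014 = 0.042553
Denominator: 0.00223091 + 0.0155301 + 0.042553 = 0.0603141
P(Population A | x) ≈ 0.0370

0.0370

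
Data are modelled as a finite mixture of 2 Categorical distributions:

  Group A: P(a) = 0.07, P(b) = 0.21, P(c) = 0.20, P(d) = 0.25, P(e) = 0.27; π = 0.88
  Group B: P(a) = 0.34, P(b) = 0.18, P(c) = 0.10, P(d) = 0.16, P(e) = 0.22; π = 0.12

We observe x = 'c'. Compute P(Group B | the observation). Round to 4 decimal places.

0.0638

By Bayes' theorem, P(k | x) = P(Z=k) f_k(x) / Σ_j P(Z=j) f_j(x).
Component likelihoods at x = 'c':
  p_A = 0.2
  p_B = 0.1
Unnormalised posteriors:
  P(Z=A)·p_A = 0.88 × 0.2 = 0.176
  P(Z=B)·p_B = 0.12 × 0.1 = 0.012
Evidence: 0.176 + 0.012 = 0.188
Responsibility of Group B: 0.012 / 0.188 ≈ 0.0638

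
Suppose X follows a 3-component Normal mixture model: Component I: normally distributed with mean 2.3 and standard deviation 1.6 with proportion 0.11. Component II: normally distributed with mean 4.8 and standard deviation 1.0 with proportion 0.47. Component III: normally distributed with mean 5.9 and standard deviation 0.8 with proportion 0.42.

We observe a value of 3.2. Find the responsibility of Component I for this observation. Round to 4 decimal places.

0.3071

Apply Bayes' rule: the posterior for each component is proportional to its prior times its likelihood at x.
Component likelihoods at x = 3.2:
  p_I = 0.212855
  p_II = 0.110921
  p_III = 0.0016764
Unnormalised posteriors:
  π_I·p_I = 0.11 × 0.212855 = 0.023414
  π_II·p_II = 0.47 × 0.110921 = 0.0521328
  π_III·p_III = 0.42 × 0.0016764 = 0.000704087
Normaliser: 0.023414 + 0.0521328 + 0.000704087 = 0.0762509
P(Component I | 3.2) ≈ 0.3071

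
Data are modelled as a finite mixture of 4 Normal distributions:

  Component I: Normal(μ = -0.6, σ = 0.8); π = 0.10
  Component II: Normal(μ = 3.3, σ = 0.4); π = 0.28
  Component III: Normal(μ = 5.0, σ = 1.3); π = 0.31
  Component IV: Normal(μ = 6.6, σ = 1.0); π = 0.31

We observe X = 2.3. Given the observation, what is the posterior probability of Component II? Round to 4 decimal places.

P(component k | x) = π_k·f_k(x) / marginal(x), where marginal(x) = Σ_j π_j·f_j(x).
Evaluate each component's likelihood at the observed value:
  f_I = 0.000698827
  f_II = 0.0438208
  f_III = 0.0355041
  f_IV = 3.85352e-05
Multiply by the mixture weights:
  π_I·f_I = 0.10 × 0.000698827 = 6.98827e-05
  π_II·f_II = 0.28 × 0.0438208 = 0.0122698
  π_III·f_III = 0.31 × 0.0355041 = 0.0110063
  π_IV·f_IV = 0.31 × 3.85352e-05 = 1.19459e-05
Marginal: 6.98827e-05 + 0.0122698 + 0.0110063 + 1.19459e-05 = 0.0233579
P(Component II | data) = 0.0122698 / 0.0233579 ≈ 0.5253

0.5253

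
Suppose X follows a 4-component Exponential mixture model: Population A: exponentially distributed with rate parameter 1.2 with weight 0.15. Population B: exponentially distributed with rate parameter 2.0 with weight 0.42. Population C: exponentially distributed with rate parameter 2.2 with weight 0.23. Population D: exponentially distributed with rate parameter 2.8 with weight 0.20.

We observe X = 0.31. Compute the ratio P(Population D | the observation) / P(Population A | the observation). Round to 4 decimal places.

Posterior odds = (P(Z=i) f_i(x)) / (P(Z=j) f_j(x)); the normalising sum cancels.
Exponential densities:
  L_A = 1.2·e^(−1.2·0.31) = 1.2·e^(−0.3720) = 0.827225
  L_B = 2.0·e^(−2.0·0.31) = 2.0·e^(−0.6200) = 1.07589
  L_C = 2.2·e^(−2.2·0.31) = 2.2·e^(−0.6820) = 1.11233
  L_D = 2.8·e^(−2.8·0.31) = 2.8·e^(−0.8680) = 1.17541
Odds = (0.20/0.15) × (1.17541/0.827225) = 1.33333 × 1.42091 ≈ 1.8945

1.8945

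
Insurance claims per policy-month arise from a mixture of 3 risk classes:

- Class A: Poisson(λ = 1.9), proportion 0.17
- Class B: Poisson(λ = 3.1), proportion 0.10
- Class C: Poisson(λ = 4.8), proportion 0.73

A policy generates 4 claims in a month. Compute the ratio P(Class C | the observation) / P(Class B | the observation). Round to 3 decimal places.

Posterior odds = (π_i f_i(x)) / (π_j f_j(x)); the normalising sum cancels.
Evaluate each component's likelihood at the observed value:
  p_A = 0.0812164
  p_B = 0.17335
  p_C = 0.182029
Posterior odds = (π_C·p_C) / (π_B·p_B) = (0.73·0.182029) / (0.10·0.17335) = 0.132881 / 0.017335 ≈ 7.665

7.665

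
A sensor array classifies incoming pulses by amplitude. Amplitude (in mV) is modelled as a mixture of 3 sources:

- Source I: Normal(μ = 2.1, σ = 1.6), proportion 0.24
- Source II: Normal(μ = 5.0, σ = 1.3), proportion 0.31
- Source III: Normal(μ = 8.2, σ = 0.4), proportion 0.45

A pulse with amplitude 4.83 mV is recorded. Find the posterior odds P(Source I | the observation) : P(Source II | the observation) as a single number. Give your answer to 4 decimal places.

0.1480

Only the two components matter; the odds are (P(Z=i) f_i(x)) / (P(Z=j) f_j(x)).
Evaluate each component's likelihood at the observed value:
  L_I = (1/(1.6·√(2π)))·exp(−(4.83−2.1)²/(2·1.6²)) = 0.249339·exp(-1.45564) = 0.0581583
  L_II = (1/(1.3·√(2π)))·exp(−(4.83−5.0)²/(2·1.3²)) = 0.306879·exp(-0.00855) = 0.304266
  L_III = (1/(0.4·√(2π)))·exp(−(4.83−8.2)²/(2·0.4²)) = 0.997356·exp(-35.49031) = 3.85126e-16
Posterior odds = (P(Z=I)·L_I) / (P(Z=II)·L_II) = (0.24·0.0581583) / (0.31·0.304266) = 0.013958 / 0.0943224 ≈ 0.1480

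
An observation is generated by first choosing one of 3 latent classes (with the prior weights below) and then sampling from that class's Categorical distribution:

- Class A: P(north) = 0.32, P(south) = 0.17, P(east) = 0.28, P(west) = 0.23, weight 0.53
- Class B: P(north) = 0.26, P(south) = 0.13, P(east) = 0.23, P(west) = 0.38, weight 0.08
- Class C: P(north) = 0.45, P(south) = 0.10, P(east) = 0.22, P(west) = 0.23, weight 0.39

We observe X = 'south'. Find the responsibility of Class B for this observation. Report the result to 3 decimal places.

0.075

P(component k | x) = π_k·f_k(x) / marginal(x), where marginal(x) = Σ_j π_j·f_j(x).
Categorical probabilities:
  L_A = P(south | comp) = 0.17
  L_B = P(south | comp) = 0.13
  L_C = P(south | comp) = 0.10
Multiply by the mixture weights:
  π_A·L_A = 0.53 × 0.17 = 0.0901
  π_B·L_B = 0.08 × 0.13 = 0.0104
  π_C·L_C = 0.39 × 0.1 = 0.039
Evidence: 0.0901 + 0.0104 + 0.039 = 0.1395
So the posterior for Class B is 0.0104 / 0.1395 ≈ 0.075.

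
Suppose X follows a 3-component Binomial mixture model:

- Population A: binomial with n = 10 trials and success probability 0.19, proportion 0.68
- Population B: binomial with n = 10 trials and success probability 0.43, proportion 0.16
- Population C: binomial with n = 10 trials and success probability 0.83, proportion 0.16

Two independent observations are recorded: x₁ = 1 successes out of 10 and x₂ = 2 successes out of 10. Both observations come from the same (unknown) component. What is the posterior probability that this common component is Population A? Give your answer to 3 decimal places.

P(component k | x) = π_k·f_k(x) / marginal(x), where marginal(x) = Σ_j π_j·f_j(x).
Since both observations come from the same component, the likelihood for component k is f_k(x₁)·f_k(x₂).
  p_A = [C(10,1)·0.19^1·0.81^9 = 10·0.19·0.150095 = 0.28518] × [0.301023] = 0.0858457
  p_B = [C(10,1)·0.43^1·0.57^9 = 10·0.43·0.00635146 = 0.0273113] × [0.0927146] = 0.00253216
  p_C = [C(10,1)·0.83^1·0.17^9 = 10·0.83·1.18588e-07 = 9.84279e-07] × [2.16252e-05] = 2.12852e-11
Weight by the priors:
  π_A·p_A = 0.68 × 0.0858457 = 0.0583751
  π_B·p_B = 0.16 × 0.00253216 = 0.000405145
  π_C·p_C = 0.16 × 2.12852e-11 = 3.40564e-12
Evidence: 0.0583751 + 0.000405145 + 3.40564e-12 = 0.0587802
P(Population A | x₁, x₂) ≈ 0.993

0.993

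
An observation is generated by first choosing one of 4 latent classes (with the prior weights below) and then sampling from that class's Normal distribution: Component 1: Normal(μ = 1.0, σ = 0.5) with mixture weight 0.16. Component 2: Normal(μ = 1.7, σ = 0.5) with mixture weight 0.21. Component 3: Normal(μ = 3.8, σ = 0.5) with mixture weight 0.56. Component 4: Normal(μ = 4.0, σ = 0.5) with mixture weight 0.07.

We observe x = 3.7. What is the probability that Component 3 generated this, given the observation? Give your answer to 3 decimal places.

0.904

Posterior ∝ prior × likelihood, so P(k | x) ∝ π_k f_k(x); normalise over all components.
Normal densities:
  L_1 = (1/(0.5·√(2π)))·exp(−(3.7−1.0)²/(2·0.5²)) = 0.797885·exp(-14.58000) = 3.71472e-07
  L_2 = (1/(0.5·√(2π)))·exp(−(3.7−1.7)²/(2·0.5²)) = 0.797885·exp(-8.00000) = 0.00026766
  L_3 = (1/(0.5·√(2π)))·exp(−(3.7−3.8)²/(2·0.5²)) = 0.797885·exp(-0.02000) = 0.782085
  L_4 = (1/(0.5·√(2π)))·exp(−(3.7−4.0)²/(2·0.5²)) = 0.797885·exp(-0.18000) = 0.666449
Prior × likelihood for each component:
  π_1·L_1 = 0.16 × 3.71472e-07 = 5.94356e-08
  π_2·L_2 = 0.21 × 0.00026766 = 5.62087e-05
  π_3·L_3 = 0.56 × 0.782085 = 0.437968
  π_4·L_4 = 0.07 × 0.666449 = 0.0466514
Sum: 5.94356e-08 + 5.62087e-05 + 0.437968 + 0.0466514 = 0.484676
Responsibility of Component 3: 0.437968 / 0.484676 ≈ 0.904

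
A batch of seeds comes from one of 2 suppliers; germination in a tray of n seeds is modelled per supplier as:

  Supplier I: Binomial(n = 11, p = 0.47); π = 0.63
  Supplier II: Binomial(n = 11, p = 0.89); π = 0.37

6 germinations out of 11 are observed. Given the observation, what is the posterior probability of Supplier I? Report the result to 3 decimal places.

0.990

Apply Bayes' rule: the posterior for each component is proportional to its prior times its likelihood at x.
Binomial probabilities:
  f_I = C(11,6)·0.47^6·0.53^5 = 462·0.0107792·0.0418195 = 0.208261
  f_II = C(11,6)·0.89^6·0.11^5 = 462·0.496981·1.61051e-05 = 0.00369782
Unnormalised posteriors:
  π_I·f_I = 0.63 × 0.208261 = 0.131205
  π_II·f_II = 0.37 × 0.00369782 = 0.00136819
Evidence: 0.131205 + 0.00136819 = 0.132573
P(Supplier I | data) ≈ 0.990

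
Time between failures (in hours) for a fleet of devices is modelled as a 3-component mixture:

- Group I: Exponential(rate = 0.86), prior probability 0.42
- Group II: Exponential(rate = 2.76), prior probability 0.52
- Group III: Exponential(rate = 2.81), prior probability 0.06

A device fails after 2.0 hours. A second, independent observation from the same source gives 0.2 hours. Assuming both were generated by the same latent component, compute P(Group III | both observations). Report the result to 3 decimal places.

By Bayes' theorem, P(k | x) = P(Z=k) f_k(x) / Σ_j P(Z=j) f_j(x).
Since both observations come from the same component, the likelihood for component k is f_k(x₁)·f_k(x₂).
  p_I = [0.153997] × [0.724102] = 0.111509
  p_II = [0.0110561] × [1.5892] = 0.0175704
  p_III = [0.0101852] × [1.60189] = 0.0163156
Weight by the priors:
  P(Z=I)·p_I = 0.42 × 0.111509 = 0.046834
  P(Z=II)·p_II = 0.52 × 0.0175704 = 0.00913662
  P(Z=III)·p_III = 0.06 × 0.0163156 = 0.000978938
Sum: 0.046834 + 0.00913662 + 0.000978938 = 0.0569495
Responsibility of Group III: 0.000978938 / 0.0569495 ≈ 0.017

0.017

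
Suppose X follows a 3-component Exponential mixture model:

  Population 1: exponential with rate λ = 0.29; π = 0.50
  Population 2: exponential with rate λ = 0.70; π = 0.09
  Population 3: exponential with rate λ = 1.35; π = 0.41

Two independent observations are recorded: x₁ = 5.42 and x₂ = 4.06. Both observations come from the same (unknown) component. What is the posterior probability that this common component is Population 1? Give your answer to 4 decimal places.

0.9782

Apply Bayes' rule: the posterior for each component is proportional to its prior times its likelihood at x.
Since both observations come from the same component, the likelihood for component k is f_k(x₁)·f_k(x₂).
  f_1 = [0.0602246] × [0.0893428] = 0.00538064
  f_2 = [0.0157538] × [0.0408163] = 0.00064301
  f_3 = [0.000896605] × [0.00562297] = 5.04158e-06
Multiply by the mixture weights:
  P(Z=1)·f_1 = 0.50 × 0.00538064 = 0.00269032
  P(Z=2)·f_2 = 0.09 × 0.00064301 = 5.78709e-05
  P(Z=3)·f_3 = 0.41 × 5.04158e-06 = 2.06705e-06
Evidence: 0.00269032 + 5.78709e-05 + 2.06705e-06 = 0.00275026
P(Population 1 | x) ≈ 0.9782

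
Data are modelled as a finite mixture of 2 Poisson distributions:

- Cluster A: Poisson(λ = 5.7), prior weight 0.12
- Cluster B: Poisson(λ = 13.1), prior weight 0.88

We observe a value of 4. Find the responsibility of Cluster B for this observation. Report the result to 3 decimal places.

0.111

Posterior ∝ prior × likelihood, so P(k | x) ∝ P(Z=k) f_k(x); normalise over all components.
Component likelihoods at x = 4:
  L_A = 0.147167
  L_B = 0.00250967
Unnormalised posteriors:
  P(Z=A)·L_A = 0.12 × 0.147167 = 0.01766
  P(Z=B)·L_B = 0.88 × 0.00250967 = 0.00220851
Marginal: 0.01766 + 0.00220851 = 0.0198685
P(Cluster B | x) = 0.00220851 / 0.0198685 ≈ 0.111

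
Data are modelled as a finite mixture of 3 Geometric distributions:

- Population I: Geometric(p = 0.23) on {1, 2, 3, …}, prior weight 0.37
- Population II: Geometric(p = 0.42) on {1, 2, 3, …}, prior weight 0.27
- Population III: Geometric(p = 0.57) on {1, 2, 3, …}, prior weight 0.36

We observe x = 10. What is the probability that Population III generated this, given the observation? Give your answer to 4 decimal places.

0.0114

Apply Bayes' rule: the posterior for each component is proportional to its prior times its likelihood at x.
Geometric probabilities:
  p_I = 0.23·(1−0.23)^9 = 0.23·0.0951517 = 0.0218849
  p_II = 0.42·(1−0.42)^9 = 0.42·0.00742766 = 0.00311962
  p_III = 0.57·(1−0.57)^9 = 0.57·0.000502593 = 0.000286478
Unnormalised posteriors:
  π_I·p_I = 0.37 × 0.0218849 = 0.00809741
  π_II·p_II = 0.27 × 0.00311962 = 0.000842297
  π_III·p_III = 0.36 × 0.000286478 = 0.000103132
Denominator: 0.00809741 + 0.000842297 + 0.000103132 = 0.00904284
So the posterior for Population III is 0.000103132 / 0.00904284 ≈ 0.0114.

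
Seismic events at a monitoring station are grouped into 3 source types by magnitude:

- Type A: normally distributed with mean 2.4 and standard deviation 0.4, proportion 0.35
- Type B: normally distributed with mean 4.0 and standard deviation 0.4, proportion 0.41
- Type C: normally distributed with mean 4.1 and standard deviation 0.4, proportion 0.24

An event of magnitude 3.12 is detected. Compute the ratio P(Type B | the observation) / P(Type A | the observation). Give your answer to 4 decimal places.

Posterior odds = (π_i f_i(x)) / (π_j f_j(x)); the normalising sum cancels.
Evaluate each component's likelihood at the observed value:
  f_A = (1/(0.4·√(2π)))·exp(−(3.12−2.4)²/(2·0.4²)) = 0.997356·exp(-1.62000) = 0.197375
  f_B = (1/(0.4·√(2π)))·exp(−(3.12−4.0)²/(2·0.4²)) = 0.997356·exp(-2.42000) = 0.0886865
  f_C = (1/(0.4·√(2π)))·exp(−(3.12−4.1)²/(2·0.4²)) = 0.997356·exp(-3.00125) = 0.0495934
Odds = (0.41/0.35) × (0.0886865/0.197375) = 1.17143 × 0.449329 ≈ 0.5264

0.5264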